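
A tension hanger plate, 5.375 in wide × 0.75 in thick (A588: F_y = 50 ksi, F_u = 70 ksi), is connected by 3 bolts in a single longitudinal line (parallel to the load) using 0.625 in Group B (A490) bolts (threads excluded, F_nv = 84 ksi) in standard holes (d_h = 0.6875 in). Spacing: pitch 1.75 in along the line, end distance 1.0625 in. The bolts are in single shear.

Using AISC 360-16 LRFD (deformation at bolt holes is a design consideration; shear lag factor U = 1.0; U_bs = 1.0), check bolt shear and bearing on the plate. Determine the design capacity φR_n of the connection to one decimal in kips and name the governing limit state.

Bolt shear: A_b = π(0.625)²/4 = 0.3068 in². φR_n = 0.75 × 84 × 0.3068 × 3 × 1 = 58.0 kips.
Bearing (0.75 in plate, F_u = 70 ksi): end bolts L_c = 1.0625 − 0.6875/2 = 0.71875, R_n = min(1.2×0.71875×0.75×70, 2.4×0.625×0.75×70) = 45.281 kips/bolt; interior L_c = 1.75 − 0.6875 = 1.0625, R_n = 66.938 kips/bolt. φR_n = 0.75 × (1×45.281 + 2×66.938) = 134.4 kips.
Governing: min(58.0, 134.4) = 58.0 kips → bolt shear.

58.0 kips (bolt shear governs)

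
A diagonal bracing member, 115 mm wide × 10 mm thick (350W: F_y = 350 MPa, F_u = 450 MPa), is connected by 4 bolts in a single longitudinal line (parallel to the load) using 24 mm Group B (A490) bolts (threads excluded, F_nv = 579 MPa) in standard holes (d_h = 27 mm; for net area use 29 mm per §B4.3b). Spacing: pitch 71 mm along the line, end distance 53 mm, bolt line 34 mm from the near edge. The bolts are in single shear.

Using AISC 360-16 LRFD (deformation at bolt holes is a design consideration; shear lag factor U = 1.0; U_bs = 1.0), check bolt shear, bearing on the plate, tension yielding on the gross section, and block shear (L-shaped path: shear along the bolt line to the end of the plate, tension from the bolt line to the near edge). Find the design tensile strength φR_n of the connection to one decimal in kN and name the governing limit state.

362.3 kN (gross-section yield governs)

Bolt shear: A_b = π(24)²/4 = 452.39 mm². φR_n = 0.75 × 579 × 452.39 × 4 × 1 = 785.8 kN.
Bearing (10 mm plate, F_u = 450 MPa): end bolts L_c = 53 − 27/2 = 39.5, R_n = min(1.2×39.5×10×450, 2.4×24×10×450) = 213.3 kN/bolt; interior L_c = 71 − 27 = 44, R_n = 237.6 kN/bolt. φR_n = 0.75 × (1×213.3 + 3×237.6) = 694.6 kN.
Tension yield (gross): A_g = 115×10 = 1150 mm². φR_n = 0.90 × 350 × 1150 = 362.3 kN.
Block shear: shear path 1×[53+3×71] = 1×266 mm, A_gv = 2660, A_nv = 1×(266 − 3.5×29)×10 = 1645 mm²; tension to near edge: (34 − 0.5×29)×10 = 195 mm². R_n = min(0.6×450×1645, 0.6×350×2660) + 1.0×450×195 = min(444.15, 558.6) + 87.75 = 531.9 kN. φR_n = 0.75 × 531.9 = 398.9 kN.
Governing: min(785.8, 694.6, 362.3, 398.9) = 362.3 kN → gross-section yield.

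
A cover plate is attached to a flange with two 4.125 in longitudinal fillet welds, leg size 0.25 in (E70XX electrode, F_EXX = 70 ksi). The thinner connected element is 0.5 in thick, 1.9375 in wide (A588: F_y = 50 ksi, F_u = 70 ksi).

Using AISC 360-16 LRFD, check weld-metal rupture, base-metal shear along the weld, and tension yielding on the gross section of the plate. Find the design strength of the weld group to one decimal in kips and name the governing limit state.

Weld metal: throat = 0.707×0.25 = 0.17675 in, L = 2×4.125 = 8.25 in. φR_n = 0.75 × 0.6 × 70 × 0.17675 × 8.25 = 45.9 kips.
Base metal shear (0.5 in plate): yield φR_n = 1.0×0.6×50×0.5×8.25 = 123.8 kips; rupture φR_n = 0.75×0.6×70×0.5×8.25 = 129.9 kips; take 123.8 kips (yield).
Tension yield (gross): A_g = 1.9375×0.5 = 0.96875 in². φR_n = 0.90 × 50 × 0.96875 = 43.6 kips.
Governing: min(45.9, 123.8, 43.6) = 43.6 kips → gross-section yield.

43.6 kips (gross-section yield governs)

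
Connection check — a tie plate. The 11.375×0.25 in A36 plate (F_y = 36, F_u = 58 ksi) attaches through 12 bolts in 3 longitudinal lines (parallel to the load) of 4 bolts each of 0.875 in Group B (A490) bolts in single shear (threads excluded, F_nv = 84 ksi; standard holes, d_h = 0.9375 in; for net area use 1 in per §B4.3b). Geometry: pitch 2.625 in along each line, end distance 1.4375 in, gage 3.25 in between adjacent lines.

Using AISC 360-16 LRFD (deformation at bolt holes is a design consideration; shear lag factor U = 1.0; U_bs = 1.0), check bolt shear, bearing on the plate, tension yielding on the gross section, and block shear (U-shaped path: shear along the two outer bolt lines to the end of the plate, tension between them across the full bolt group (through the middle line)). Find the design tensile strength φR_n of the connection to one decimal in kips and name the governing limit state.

Bolt shear: A_b = π(0.875)²/4 = 0.60132 in². φR_n = 0.75 × 84 × 0.60132 × 12 × 1 = 454.6 kips.
Bearing (0.25 in plate, F_u = 58 ksi): end bolts L_c = 1.4375 − 0.9375/2 = 0.96875, R_n = min(1.2×0.96875×0.25×58, 2.4×0.875×0.25×58) = 16.856 kips/bolt; interior L_c = 2.625 − 0.9375 = 1.6875, R_n = 29.363 kips/bolt. φR_n = 0.75 × (3×16.856 + 9×29.363) = 236.1 kips.
Tension yield (gross): A_g = 11.375×0.25 = 2.8438 in². φR_n = 0.90 × 36 × 2.8438 = 92.1 kips.
Block shear: shear path 2×[1.4375+3×2.625] = 2×9.3125 in, A_gv = 4.6563, A_nv = 2×(9.3125 − 3.5×1)×0.25 = 2.9063 in²; tension across gage: (6.5 − 2×1)×0.25 = 1.125 in². R_n = min(0.6×58×2.9063, 0.6×36×4.6563) + 1.0×58×1.125 = min(101.14, 100.58) + 65.25 = 165.83 kips. φR_n = 0.75 × 165.83 = 124.4 kips.
Governing: min(454.6, 236.1, 92.1, 124.4) = 92.1 kips → gross-section yield.

92.1 kips (gross-section yield governs)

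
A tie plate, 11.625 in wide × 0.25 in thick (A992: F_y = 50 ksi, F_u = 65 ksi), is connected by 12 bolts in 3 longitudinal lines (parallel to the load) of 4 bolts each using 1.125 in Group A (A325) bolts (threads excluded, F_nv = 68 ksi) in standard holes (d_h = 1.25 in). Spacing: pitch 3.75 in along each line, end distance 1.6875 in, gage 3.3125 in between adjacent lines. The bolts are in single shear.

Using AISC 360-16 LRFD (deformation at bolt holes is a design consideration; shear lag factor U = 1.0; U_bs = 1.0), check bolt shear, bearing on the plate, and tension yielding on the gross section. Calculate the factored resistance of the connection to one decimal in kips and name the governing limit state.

130.8 kips (gross-section yield governs)

Bolt shear: A_b = π(1.125)²/4 = 0.99402 in². φR_n = 0.75 × 68 × 0.99402 × 12 × 1 = 608.3 kips.
Bearing (0.25 in plate, F_u = 65 ksi): end bolts L_c = 1.6875 − 1.25/2 = 1.0625, R_n = min(1.2×1.0625×0.25×65, 2.4×1.125×0.25×65) = 20.719 kips/bolt; interior L_c = 3.75 − 1.25 = 2.5, R_n = 43.875 kips/bolt. φR_n = 0.75 × (3×20.719 + 9×43.875) = 342.8 kips.
Tension yield (gross): A_g = 11.625×0.25 = 2.9063 in². φR_n = 0.90 × 50 × 2.9063 = 130.8 kips.
Governing: min(608.3, 342.8, 130.8) = 130.8 kips → gross-section yield.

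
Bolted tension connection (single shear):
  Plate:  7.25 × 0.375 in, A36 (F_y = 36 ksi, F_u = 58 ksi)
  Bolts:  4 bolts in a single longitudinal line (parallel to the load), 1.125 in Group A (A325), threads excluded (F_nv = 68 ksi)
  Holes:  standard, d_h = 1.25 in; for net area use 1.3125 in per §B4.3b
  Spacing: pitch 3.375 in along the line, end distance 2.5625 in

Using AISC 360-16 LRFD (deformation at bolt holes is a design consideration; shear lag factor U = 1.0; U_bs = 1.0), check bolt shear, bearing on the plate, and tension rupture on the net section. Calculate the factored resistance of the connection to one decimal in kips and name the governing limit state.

Bolt shear: A_b = π(1.125)²/4 = 0.99402 in². φR_n = 0.75 × 68 × 0.99402 × 4 × 1 = 202.8 kips.
Bearing (0.375 in plate, F_u = 58 ksi): end bolts L_c = 2.5625 − 1.25/2 = 1.9375, R_n = min(1.2×1.9375×0.375×58, 2.4×1.125×0.375×58) = 50.569 kips/bolt; interior L_c = 3.375 − 1.25 = 2.125, R_n = 55.463 kips/bolt. φR_n = 0.75 × (1×50.569 + 3×55.463) = 162.7 kips.
Tension rupture (net): A_n = (7.25 − 1×1.3125)×0.375 = 2.2266 in² (U = 1.0, A_e = A_n). φR_n = 0.75 × 58 × 2.2266 = 96.9 kips.
Governing: min(202.8, 162.7, 96.9) = 96.9 kips → net-section rupture.

96.9 kips (net-section rupture governs)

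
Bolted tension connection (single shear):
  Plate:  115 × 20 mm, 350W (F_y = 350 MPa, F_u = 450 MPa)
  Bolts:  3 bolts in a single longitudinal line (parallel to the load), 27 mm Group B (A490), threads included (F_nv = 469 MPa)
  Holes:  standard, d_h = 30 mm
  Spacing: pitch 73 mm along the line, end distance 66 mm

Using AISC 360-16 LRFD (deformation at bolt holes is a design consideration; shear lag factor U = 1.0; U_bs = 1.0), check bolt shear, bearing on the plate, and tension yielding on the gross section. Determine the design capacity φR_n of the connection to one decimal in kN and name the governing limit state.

Bolt shear: A_b = π(27)²/4 = 572.56 mm². φR_n = 0.75 × 469 × 572.56 × 3 × 1 = 604.2 kN.
Bearing (20 mm plate, F_u = 450 MPa): end bolts L_c = 66 − 30/2 = 51, R_n = min(1.2×51×20×450, 2.4×27×20×450) = 550.8 kN/bolt; interior L_c = 73 − 30 = 43, R_n = 464.4 kN/bolt. φR_n = 0.75 × (1×550.8 + 2×464.4) = 1109.7 kN.
Tension yield (gross): A_g = 115×20 = 2300 mm². φR_n = 0.90 × 350 × 2300 = 724.5 kN.
Governing: min(604.2, 1109.7, 724.5) = 604.2 kN → bolt shear.

604.2 kN (bolt shear governs)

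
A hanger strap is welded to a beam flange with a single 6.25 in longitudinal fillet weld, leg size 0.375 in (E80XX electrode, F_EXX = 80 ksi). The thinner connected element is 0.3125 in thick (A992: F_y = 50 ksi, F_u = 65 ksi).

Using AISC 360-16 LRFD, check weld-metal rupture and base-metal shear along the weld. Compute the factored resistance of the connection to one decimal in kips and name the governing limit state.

Weld metal: throat = 0.707×0.375 = 0.26513 in, L = 6.25 in. φR_n = 0.75 × 0.6 × 80 × 0.26513 × 6.25 = 59.7 kips.
Base metal shear (0.3125 in plate): yield φR_n = 1.0×0.6×50×0.3125×6.25 = 58.6 kips; rupture φR_n = 0.75×0.6×65×0.3125×6.25 = 57.1 kips; take 57.1 kips (rupture).
Governing: min(59.7, 57.1) = 57.1 kips → base-metal shear.

57.1 kips (base-metal shear governs)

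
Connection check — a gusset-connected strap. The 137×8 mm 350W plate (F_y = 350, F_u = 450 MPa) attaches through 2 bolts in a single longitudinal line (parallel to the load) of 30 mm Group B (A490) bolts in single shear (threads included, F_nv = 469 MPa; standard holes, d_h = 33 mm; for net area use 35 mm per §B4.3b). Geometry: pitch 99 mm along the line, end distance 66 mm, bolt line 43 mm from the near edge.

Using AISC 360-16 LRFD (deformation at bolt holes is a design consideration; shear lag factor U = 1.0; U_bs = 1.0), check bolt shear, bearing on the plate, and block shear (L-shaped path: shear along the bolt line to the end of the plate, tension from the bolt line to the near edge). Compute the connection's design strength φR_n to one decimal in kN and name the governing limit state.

Bolt shear: A_b = π(30)²/4 = 706.86 mm². φR_n = 0.75 × 469 × 706.86 × 2 × 1 = 497.3 kN.
Bearing (8 mm plate, F_u = 450 MPa): end bolts L_c = 66 − 33/2 = 49.5, R_n = min(1.2×49.5×8×450, 2.4×30×8×450) = 213.84 kN/bolt; interior L_c = 99 − 33 = 66, R_n = 259.2 kN/bolt. φR_n = 0.75 × (1×213.84 + 1×259.2) = 354.8 kN.
Block shear: shear path 1×[66+1×99] = 1×165 mm, A_gv = 1320, A_nv = 1×(165 − 1.5×35)×8 = 900 mm²; tension to near edge: (43 − 0.5×35)×8 = 204 mm². R_n = min(0.6×450×900, 0.6×350×1320) + 1.0×450×204 = min(243, 277.2) + 91.8 = 334.8 kN. φR_n = 0.75 × 334.8 = 251.1 kN.
Governing: min(497.3, 354.8, 251.1) = 251.1 kN → block shear.

251.1 kN (block shear governs)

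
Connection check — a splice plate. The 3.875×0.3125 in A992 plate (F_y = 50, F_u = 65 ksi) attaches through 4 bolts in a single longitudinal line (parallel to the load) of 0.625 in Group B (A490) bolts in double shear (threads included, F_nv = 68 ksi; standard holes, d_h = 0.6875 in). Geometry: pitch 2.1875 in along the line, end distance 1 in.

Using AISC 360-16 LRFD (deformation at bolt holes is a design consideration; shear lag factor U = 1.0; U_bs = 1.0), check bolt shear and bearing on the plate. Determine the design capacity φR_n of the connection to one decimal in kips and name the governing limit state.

Bolt shear: A_b = π(0.625)²/4 = 0.3068 in². φR_n = 0.75 × 68 × 0.3068 × 4 × 2 = 125.2 kips.
Bearing (0.3125 in plate, F_u = 65 ksi): end bolts L_c = 1 − 0.6875/2 = 0.65625, R_n = min(1.2×0.65625×0.3125×65, 2.4×0.625×0.3125×65) = 15.996 kips/bolt; interior L_c = 2.1875 − 0.6875 = 1.5, R_n = 30.469 kips/bolt. φR_n = 0.75 × (1×15.996 + 3×30.469) = 80.6 kips.
Governing: min(125.2, 80.6) = 80.6 kips → bearing.

80.6 kips (bearing governs)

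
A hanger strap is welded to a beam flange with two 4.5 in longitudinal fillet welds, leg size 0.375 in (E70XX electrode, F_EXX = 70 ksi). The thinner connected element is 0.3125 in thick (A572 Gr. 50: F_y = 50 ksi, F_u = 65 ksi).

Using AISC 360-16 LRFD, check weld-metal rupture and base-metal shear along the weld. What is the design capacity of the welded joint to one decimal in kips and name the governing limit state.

Weld metal: throat = 0.707×0.375 = 0.26513 in, L = 2×4.5 = 9 in. φR_n = 0.75 × 0.6 × 70 × 0.26513 × 9 = 75.2 kips.
Base metal shear (0.3125 in plate): yield φR_n = 1.0×0.6×50×0.3125×9 = 84.4 kips; rupture φR_n = 0.75×0.6×65×0.3125×9 = 82.3 kips; take 82.3 kips (rupture).
Governing: min(75.2, 82.3) = 75.2 kips → weld metal.

75.2 kips (weld metal governs)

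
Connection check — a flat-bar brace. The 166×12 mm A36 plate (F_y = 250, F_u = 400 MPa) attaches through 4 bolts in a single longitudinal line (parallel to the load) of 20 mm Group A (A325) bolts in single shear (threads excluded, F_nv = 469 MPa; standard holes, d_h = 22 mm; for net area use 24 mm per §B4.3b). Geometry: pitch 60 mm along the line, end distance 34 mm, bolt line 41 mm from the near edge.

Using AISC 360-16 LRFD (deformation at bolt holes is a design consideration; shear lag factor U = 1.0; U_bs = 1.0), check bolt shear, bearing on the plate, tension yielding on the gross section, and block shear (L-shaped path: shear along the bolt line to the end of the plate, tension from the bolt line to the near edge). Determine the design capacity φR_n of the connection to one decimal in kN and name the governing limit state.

385.2 kN (block shear governs)

Bolt shear: A_b = π(20)²/4 = 314.16 mm². φR_n = 0.75 × 469 × 314.16 × 4 × 1 = 442.0 kN.
Bearing (12 mm plate, F_u = 400 MPa): end bolts L_c = 34 − 22/2 = 23, R_n = min(1.2×23×12×400, 2.4×20×12×400) = 132.48 kN/bolt; interior L_c = 60 − 22 = 38, R_n = 218.88 kN/bolt. φR_n = 0.75 × (1×132.48 + 3×218.88) = 591.8 kN.
Tension yield (gross): A_g = 166×12 = 1992 mm². φR_n = 0.90 × 250 × 1992 = 448.2 kN.
Block shear: shear path 1×[34+3×60] = 1×214 mm, A_gv = 2568, A_nv = 1×(214 − 3.5×24)×12 = 1560 mm²; tension to near edge: (41 − 0.5×24)×12 = 348 mm². R_n = min(0.6×400×1560, 0.6×250×2568) + 1.0×400×348 = min(374.4, 385.2) + 139.2 = 513.6 kN. φR_n = 0.75 × 513.6 = 385.2 kN.
Governing: min(442.0, 591.8, 448.2, 385.2) = 385.2 kN → block shear.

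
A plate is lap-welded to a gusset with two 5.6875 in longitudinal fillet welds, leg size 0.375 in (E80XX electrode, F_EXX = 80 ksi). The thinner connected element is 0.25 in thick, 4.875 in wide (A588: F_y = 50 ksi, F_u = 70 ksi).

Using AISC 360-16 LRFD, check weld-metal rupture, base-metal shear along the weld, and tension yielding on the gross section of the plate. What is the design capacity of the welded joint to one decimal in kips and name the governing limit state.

54.8 kips (gross-section yield governs)

Weld metal: throat = 0.707×0.375 = 0.26513 in, L = 2×5.6875 = 11.375 in. φR_n = 0.75 × 0.6 × 80 × 0.26513 × 11.375 = 108.6 kips.
Base metal shear (0.25 in plate): yield φR_n = 1.0×0.6×50×0.25×11.375 = 85.3 kips; rupture φR_n = 0.75×0.6×70×0.25×11.375 = 89.6 kips; take 85.3 kips (yield).
Tension yield (gross): A_g = 4.875×0.25 = 1.2188 in². φR_n = 0.90 × 50 × 1.2188 = 54.8 kips.
Governing: min(108.6, 85.3, 54.8) = 54.8 kips → gross-section yield.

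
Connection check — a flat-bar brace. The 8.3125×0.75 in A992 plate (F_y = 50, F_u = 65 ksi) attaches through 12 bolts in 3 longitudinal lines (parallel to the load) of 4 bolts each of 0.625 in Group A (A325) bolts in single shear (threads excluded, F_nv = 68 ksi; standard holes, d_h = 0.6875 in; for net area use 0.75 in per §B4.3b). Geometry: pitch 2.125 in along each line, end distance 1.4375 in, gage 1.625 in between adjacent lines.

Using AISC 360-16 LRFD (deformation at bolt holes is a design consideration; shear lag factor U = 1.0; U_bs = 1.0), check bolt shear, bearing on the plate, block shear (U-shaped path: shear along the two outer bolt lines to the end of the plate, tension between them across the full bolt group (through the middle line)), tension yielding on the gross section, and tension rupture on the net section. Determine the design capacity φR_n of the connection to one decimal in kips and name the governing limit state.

187.8 kips (bolt shear governs)

Bolt shear: A_b = π(0.625)²/4 = 0.3068 in². φR_n = 0.75 × 68 × 0.3068 × 12 × 1 = 187.8 kips.
Bearing (0.75 in plate, F_u = 65 ksi): end bolts L_c = 1.4375 − 0.6875/2 = 1.09375, R_n = min(1.2×1.09375×0.75×65, 2.4×0.625×0.75×65) = 63.984 kips/bolt; interior L_c = 2.125 − 0.6875 = 1.4375, R_n = 73.125 kips/bolt. φR_n = 0.75 × (3×63.984 + 9×73.125) = 637.6 kips.
Block shear: shear path 2×[1.4375+3×2.125] = 2×7.8125 in, A_gv = 11.719, A_nv = 2×(7.8125 − 3.5×0.75)×0.75 = 7.7813 in²; tension across gage: (3.25 − 2×0.75)×0.75 = 1.3125 in². R_n = min(0.6×65×7.7813, 0.6×50×11.719) + 1.0×65×1.3125 = min(303.47, 351.57) + 85.313 = 388.78 kips. φR_n = 0.75 × 388.78 = 291.6 kips.
Tension yield (gross): A_g = 8.3125×0.75 = 6.2344 in². φR_n = 0.90 × 50 × 6.2344 = 280.5 kips.
Tension rupture (net): A_n = (8.3125 − 3×0.75)×0.75 = 4.5469 in² (U = 1.0, A_e = A_n). φR_n = 0.75 × 65 × 4.5469 = 221.7 kips.
Governing: min(187.8, 637.6, 291.6, 280.5, 221.7) = 187.8 kips → bolt shear.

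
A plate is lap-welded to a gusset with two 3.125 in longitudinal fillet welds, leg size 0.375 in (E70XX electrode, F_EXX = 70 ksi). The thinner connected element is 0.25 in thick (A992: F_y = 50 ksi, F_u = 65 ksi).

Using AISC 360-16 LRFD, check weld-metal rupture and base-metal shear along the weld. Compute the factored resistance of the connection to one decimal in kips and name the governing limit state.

Weld metal: throat = 0.707×0.375 = 0.26513 in, L = 2×3.125 = 6.25 in. φR_n = 0.75 × 0.6 × 70 × 0.26513 × 6.25 = 52.2 kips.
Base metal shear (0.25 in plate): yield φR_n = 1.0×0.6×50×0.25×6.25 = 46.9 kips; rupture φR_n = 0.75×0.6×65×0.25×6.25 = 45.7 kips; take 45.7 kips (rupture).
Governing: min(52.2, 45.7) = 45.7 kips → base-metal shear.

45.7 kips (base-metal shear governs)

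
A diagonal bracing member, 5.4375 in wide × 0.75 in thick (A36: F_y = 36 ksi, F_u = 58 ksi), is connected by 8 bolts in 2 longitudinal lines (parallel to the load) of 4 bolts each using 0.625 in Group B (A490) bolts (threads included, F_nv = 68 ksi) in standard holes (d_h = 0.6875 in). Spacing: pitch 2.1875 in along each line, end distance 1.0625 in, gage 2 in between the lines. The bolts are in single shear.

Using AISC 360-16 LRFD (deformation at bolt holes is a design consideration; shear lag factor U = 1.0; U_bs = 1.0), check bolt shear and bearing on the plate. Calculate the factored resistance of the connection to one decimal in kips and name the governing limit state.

125.2 kips (bolt shear governs)

Bolt shear: A_b = π(0.625)²/4 = 0.3068 in². φR_n = 0.75 × 68 × 0.3068 × 8 × 1 = 125.2 kips.
Bearing (0.75 in plate, F_u = 58 ksi): end bolts L_c = 1.0625 − 0.6875/2 = 0.71875, R_n = min(1.2×0.71875×0.75×58, 2.4×0.625×0.75×58) = 37.519 kips/bolt; interior L_c = 2.1875 − 0.6875 = 1.5, R_n = 65.25 kips/bolt. φR_n = 0.75 × (2×37.519 + 6×65.25) = 349.9 kips.
Governing: min(125.2, 349.9) = 125.2 kips → bolt shear.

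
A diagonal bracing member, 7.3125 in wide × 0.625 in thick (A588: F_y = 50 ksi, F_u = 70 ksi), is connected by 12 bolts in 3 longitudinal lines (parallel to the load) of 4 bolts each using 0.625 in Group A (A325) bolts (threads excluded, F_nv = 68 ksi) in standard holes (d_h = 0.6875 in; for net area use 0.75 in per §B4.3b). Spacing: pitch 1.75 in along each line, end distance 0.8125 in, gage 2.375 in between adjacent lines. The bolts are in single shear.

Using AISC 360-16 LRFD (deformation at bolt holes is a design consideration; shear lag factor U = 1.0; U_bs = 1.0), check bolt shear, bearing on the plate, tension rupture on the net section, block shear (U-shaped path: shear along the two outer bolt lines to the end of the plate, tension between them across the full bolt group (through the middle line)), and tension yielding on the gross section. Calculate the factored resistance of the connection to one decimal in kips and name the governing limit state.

Bolt shear: A_b = π(0.625)²/4 = 0.3068 in². φR_n = 0.75 × 68 × 0.3068 × 12 × 1 = 187.8 kips.
Bearing (0.625 in plate, F_u = 70 ksi): end bolts L_c = 0.8125 − 0.6875/2 = 0.46875, R_n = min(1.2×0.46875×0.625×70, 2.4×0.625×0.625×70) = 24.609 kips/bolt; interior L_c = 1.75 − 0.6875 = 1.0625, R_n = 55.781 kips/bolt. φR_n = 0.75 × (3×24.609 + 9×55.781) = 431.9 kips.
Tension rupture (net): A_n = (7.3125 − 3×0.75)×0.625 = 3.1641 in² (U = 1.0, A_e = A_n). φR_n = 0.75 × 70 × 3.1641 = 166.1 kips.
Block shear: shear path 2×[0.8125+3×1.75] = 2×6.0625 in, A_gv = 7.5781, A_nv = 2×(6.0625 − 3.5×0.75)×0.625 = 4.2969 in²; tension across gage: (4.75 − 2×0.75)×0.625 = 2.0313 in². R_n = min(0.6×70×4.2969, 0.6×50×7.5781) + 1.0×70×2.0313 = min(180.47, 227.34) + 142.19 = 322.66 kips. φR_n = 0.75 × 322.66 = 242.0 kips.
Tension yield (gross): A_g = 7.3125×0.625 = 4.5703 in². φR_n = 0.90 × 50 × 4.5703 = 205.7 kips.
Governing: min(187.8, 431.9, 166.1, 242.0, 205.7) = 166.1 kips → net-section rupture.

166.1 kips (net-section rupture governs)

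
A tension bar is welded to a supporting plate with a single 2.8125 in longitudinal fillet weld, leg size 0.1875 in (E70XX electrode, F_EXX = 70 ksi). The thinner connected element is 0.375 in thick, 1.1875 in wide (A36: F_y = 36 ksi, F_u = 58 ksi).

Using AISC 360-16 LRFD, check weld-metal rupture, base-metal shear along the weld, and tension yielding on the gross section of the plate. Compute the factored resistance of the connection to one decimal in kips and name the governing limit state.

Weld metal: throat = 0.707×0.1875 = 0.13256 in, L = 2.8125 in. φR_n = 0.75 × 0.6 × 70 × 0.13256 × 2.8125 = 11.7 kips.
Base metal shear (0.375 in plate): yield φR_n = 1.0×0.6×36×0.375×2.8125 = 22.8 kips; rupture φR_n = 0.75×0.6×58×0.375×2.8125 = 27.5 kips; take 22.8 kips (yield).
Tension yield (gross): A_g = 1.1875×0.375 = 0.44531 in². φR_n = 0.90 × 36 × 0.44531 = 14.4 kips.
Governing: min(11.7, 22.8, 14.4) = 11.7 kips → weld metal.

11.7 kips (weld metal governs)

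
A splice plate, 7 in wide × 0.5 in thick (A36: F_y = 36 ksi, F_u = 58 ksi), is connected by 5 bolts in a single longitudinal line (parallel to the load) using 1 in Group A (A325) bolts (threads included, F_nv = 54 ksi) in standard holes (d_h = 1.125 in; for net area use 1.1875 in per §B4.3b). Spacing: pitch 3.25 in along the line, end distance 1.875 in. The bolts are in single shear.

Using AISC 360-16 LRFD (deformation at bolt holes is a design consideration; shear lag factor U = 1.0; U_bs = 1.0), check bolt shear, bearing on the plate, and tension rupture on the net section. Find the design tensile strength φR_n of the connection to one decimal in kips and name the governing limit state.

126.4 kips (net-section rupture governs)

Bolt shear: A_b = π(1)²/4 = 0.7854 in². φR_n = 0.75 × 54 × 0.7854 × 5 × 1 = 159.0 kips.
Bearing (0.5 in plate, F_u = 58 ksi): end bolts L_c = 1.875 − 1.125/2 = 1.3125, R_n = min(1.2×1.3125×0.5×58, 2.4×1×0.5×58) = 45.675 kips/bolt; interior L_c = 3.25 − 1.125 = 2.125, R_n = 69.6 kips/bolt. φR_n = 0.75 × (1×45.675 + 4×69.6) = 243.1 kips.
Tension rupture (net): A_n = (7 − 1×1.1875)×0.5 = 2.9063 in² (U = 1.0, A_e = A_n). φR_n = 0.75 × 58 × 2.9063 = 126.4 kips.
Governing: min(159.0, 243.1, 126.4) = 126.4 kips → net-section rupture.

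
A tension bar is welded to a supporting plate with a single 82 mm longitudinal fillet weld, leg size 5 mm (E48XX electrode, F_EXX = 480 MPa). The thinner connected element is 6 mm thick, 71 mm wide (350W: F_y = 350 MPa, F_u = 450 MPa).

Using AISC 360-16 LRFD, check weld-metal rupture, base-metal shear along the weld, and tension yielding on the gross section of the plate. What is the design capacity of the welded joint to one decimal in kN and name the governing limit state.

Weld metal: throat = 0.707×5 = 3.535 mm, L = 82 mm. φR_n = 0.75 × 0.6 × 480 × 3.535 × 82 = 62.6 kN.
Base metal shear (6 mm plate): yield φR_n = 1.0×0.6×350×6×82 = 103.3 kN; rupture φR_n = 0.75×0.6×450×6×82 = 99.6 kN; take 99.6 kN (rupture).
Tension yield (gross): A_g = 71×6 = 426 mm². φR_n = 0.90 × 350 × 426 = 134.2 kN.
Governing: min(62.6, 99.6, 134.2) = 62.6 kN → weld metal.

62.6 kN (weld metal governs)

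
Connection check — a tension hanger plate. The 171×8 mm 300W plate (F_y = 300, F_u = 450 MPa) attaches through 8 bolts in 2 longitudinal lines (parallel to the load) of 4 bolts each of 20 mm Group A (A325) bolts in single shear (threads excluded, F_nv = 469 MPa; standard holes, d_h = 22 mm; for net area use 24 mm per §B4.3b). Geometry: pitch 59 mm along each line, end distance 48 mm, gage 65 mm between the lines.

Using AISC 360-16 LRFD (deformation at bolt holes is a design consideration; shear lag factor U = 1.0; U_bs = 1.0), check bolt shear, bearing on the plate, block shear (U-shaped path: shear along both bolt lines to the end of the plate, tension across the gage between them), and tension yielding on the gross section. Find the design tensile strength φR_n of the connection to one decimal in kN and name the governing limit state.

Bolt shear: A_b = π(20)²/4 = 314.16 mm². φR_n = 0.75 × 469 × 314.16 × 8 × 1 = 884.0 kN.
Bearing (8 mm plate, F_u = 450 MPa): end bolts L_c = 48 − 22/2 = 37, R_n = min(1.2×37×8×450, 2.4×20×8×450) = 159.84 kN/bolt; interior L_c = 59 − 22 = 37, R_n = 159.84 kN/bolt. φR_n = 0.75 × (2×159.84 + 6×159.84) = 959.0 kN.
Block shear: shear path 2×[48+3×59] = 2×225 mm, A_gv = 3600, A_nv = 2×(225 − 3.5×24)×8 = 2256 mm²; tension across gage: (65 − 1×24)×8 = 328 mm². R_n = min(0.6×450×2256, 0.6×300×3600) + 1.0×450×328 = min(609.12, 648) + 147.6 = 756.72 kN. φR_n = 0.75 × 756.72 = 567.5 kN.
Tension yield (gross): A_g = 171×8 = 1368 mm². φR_n = 0.90 × 300 × 1368 = 369.4 kN.
Governing: min(884.0, 959.0, 567.5, 369.4) = 369.4 kN → gross-section yield.

369.4 kN (gross-section yield governs)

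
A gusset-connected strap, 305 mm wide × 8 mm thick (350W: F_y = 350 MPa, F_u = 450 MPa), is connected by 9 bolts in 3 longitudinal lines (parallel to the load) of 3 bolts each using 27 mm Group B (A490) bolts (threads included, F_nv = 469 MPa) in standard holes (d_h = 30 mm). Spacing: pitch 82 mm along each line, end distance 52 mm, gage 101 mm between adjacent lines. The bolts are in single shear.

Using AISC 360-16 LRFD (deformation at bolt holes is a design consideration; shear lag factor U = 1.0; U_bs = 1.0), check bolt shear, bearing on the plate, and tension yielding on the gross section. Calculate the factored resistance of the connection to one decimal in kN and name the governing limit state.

768.6 kN (gross-section yield governs)

Bolt shear: A_b = π(27)²/4 = 572.56 mm². φR_n = 0.75 × 469 × 572.56 × 9 × 1 = 1812.6 kN.
Bearing (8 mm plate, F_u = 450 MPa): end bolts L_c = 52 − 30/2 = 37, R_n = min(1.2×37×8×450, 2.4×27×8×450) = 159.84 kN/bolt; interior L_c = 82 − 30 = 52, R_n = 224.64 kN/bolt. φR_n = 0.75 × (3×159.84 + 6×224.64) = 1370.5 kN.
Tension yield (gross): A_g = 305×8 = 2440 mm². φR_n = 0.90 × 350 × 2440 = 768.6 kN.
Governing: min(1812.6, 1370.5, 768.6) = 768.6 kN → gross-section yield.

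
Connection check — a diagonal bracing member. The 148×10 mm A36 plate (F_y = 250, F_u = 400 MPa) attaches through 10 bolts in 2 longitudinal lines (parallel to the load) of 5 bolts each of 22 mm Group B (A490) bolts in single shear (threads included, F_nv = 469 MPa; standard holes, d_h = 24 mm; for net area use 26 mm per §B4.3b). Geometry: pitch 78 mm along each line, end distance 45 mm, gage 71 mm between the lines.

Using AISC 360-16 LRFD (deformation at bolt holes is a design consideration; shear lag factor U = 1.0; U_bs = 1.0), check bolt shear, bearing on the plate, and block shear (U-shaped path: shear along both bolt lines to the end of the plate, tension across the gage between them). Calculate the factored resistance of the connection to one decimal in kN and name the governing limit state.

938.3 kN (block shear governs)

Bolt shear: A_b = π(22)²/4 = 380.13 mm². φR_n = 0.75 × 469 × 380.13 × 10 × 1 = 1337.1 kN.
Bearing (10 mm plate, F_u = 400 MPa): end bolts L_c = 45 − 24/2 = 33, R_n = min(1.2×33×10×400, 2.4×22×10×400) = 158.4 kN/bolt; interior L_c = 78 − 24 = 54, R_n = 211.2 kN/bolt. φR_n = 0.75 × (2×158.4 + 8×211.2) = 1504.8 kN.
Block shear: shear path 2×[45+4×78] = 2×357 mm, A_gv = 7140, A_nv = 2×(357 − 4.5×26)×10 = 4800 mm²; tension across gage: (71 − 1×26)×10 = 450 mm². R_n = min(0.6×400×4800, 0.6×250×7140) + 1.0×400×450 = min(1152, 1071) + 180 = 1251 kN. φR_n = 0.75 × 1251 = 938.3 kN.
Governing: min(1337.1, 1504.8, 938.3) = 938.3 kN → block shear.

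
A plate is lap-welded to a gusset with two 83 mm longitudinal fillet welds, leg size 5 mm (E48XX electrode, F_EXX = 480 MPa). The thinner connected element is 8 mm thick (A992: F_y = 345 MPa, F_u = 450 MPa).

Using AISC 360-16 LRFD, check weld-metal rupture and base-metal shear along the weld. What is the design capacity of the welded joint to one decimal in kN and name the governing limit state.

126.8 kN (weld metal governs)

Weld metal: throat = 0.707×5 = 3.535 mm, L = 2×83 = 166 mm. φR_n = 0.75 × 0.6 × 480 × 3.535 × 166 = 126.8 kN.
Base metal shear (8 mm plate): yield φR_n = 1.0×0.6×345×8×166 = 274.9 kN; rupture φR_n = 0.75×0.6×450×8×166 = 268.9 kN; take 268.9 kN (rupture).
Governing: min(126.8, 268.9) = 126.8 kN → weld metal.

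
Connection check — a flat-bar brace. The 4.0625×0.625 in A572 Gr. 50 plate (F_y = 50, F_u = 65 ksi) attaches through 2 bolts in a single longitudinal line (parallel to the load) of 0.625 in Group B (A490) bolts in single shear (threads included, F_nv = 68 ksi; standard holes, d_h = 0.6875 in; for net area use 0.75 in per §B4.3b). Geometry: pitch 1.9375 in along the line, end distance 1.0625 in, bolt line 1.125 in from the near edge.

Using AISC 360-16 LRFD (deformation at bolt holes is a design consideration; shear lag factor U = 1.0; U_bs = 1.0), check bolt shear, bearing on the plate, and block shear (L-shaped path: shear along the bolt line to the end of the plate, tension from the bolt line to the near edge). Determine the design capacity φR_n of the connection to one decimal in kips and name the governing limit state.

Bolt shear: A_b = π(0.625)²/4 = 0.3068 in². φR_n = 0.75 × 68 × 0.3068 × 2 × 1 = 31.3 kips.
Bearing (0.625 in plate, F_u = 65 ksi): end bolts L_c = 1.0625 − 0.6875/2 = 0.71875, R_n = min(1.2×0.71875×0.625×65, 2.4×0.625×0.625×65) = 35.039 kips/bolt; interior L_c = 1.9375 − 0.6875 = 1.25, R_n = 60.938 kips/bolt. φR_n = 0.75 × (1×35.039 + 1×60.938) = 72.0 kips.
Block shear: shear path 1×[1.0625+1×1.9375] = 1×3 in, A_gv = 1.875, A_nv = 1×(3 − 1.5×0.75)×0.625 = 1.1719 in²; tension to near edge: (1.125 − 0.5×0.75)×0.625 = 0.46875 in². R_n = min(0.6×65×1.1719, 0.6×50×1.875) + 1.0×65×0.46875 = min(45.704, 56.25) + 30.469 = 76.173 kips. φR_n = 0.75 × 76.173 = 57.1 kips.
Governing: min(31.3, 72.0, 57.1) = 31.3 kips → bolt shear.

31.3 kips (bolt shear governs)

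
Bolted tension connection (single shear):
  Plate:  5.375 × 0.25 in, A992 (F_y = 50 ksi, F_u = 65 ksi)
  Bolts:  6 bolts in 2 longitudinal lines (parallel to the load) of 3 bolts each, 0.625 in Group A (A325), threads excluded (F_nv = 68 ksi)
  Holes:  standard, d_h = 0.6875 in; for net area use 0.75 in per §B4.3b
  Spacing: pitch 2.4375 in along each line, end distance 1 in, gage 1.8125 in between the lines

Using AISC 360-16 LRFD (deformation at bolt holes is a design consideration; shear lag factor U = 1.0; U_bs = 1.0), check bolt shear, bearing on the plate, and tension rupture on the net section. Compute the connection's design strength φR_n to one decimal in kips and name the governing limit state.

47.2 kips (net-section rupture governs)

Bolt shear: A_b = π(0.625)²/4 = 0.3068 in². φR_n = 0.75 × 68 × 0.3068 × 6 × 1 = 93.9 kips.
Bearing (0.25 in plate, F_u = 65 ksi): end bolts L_c = 1 − 0.6875/2 = 0.65625, R_n = min(1.2×0.65625×0.25×65, 2.4×0.625×0.25×65) = 12.797 kips/bolt; interior L_c = 2.4375 − 0.6875 = 1.75, R_n = 24.375 kips/bolt. φR_n = 0.75 × (2×12.797 + 4×24.375) = 92.3 kips.
Tension rupture (net): A_n = (5.375 − 2×0.75)×0.25 = 0.96875 in² (U = 1.0, A_e = A_n). φR_n = 0.75 × 65 × 0.96875 = 47.2 kips.
Governing: min(93.9, 92.3, 47.2) = 47.2 kips → net-section rupture.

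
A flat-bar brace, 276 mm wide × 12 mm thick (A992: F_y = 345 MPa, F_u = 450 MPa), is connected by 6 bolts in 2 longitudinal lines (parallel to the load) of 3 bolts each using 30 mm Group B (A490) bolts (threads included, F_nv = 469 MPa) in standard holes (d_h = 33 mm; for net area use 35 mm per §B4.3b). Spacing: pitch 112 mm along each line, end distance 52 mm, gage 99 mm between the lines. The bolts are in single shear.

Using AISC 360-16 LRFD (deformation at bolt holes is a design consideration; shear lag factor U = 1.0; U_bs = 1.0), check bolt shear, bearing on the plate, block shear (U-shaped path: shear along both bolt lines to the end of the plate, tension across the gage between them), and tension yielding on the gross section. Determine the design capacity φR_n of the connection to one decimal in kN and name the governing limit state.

Bolt shear: A_b = π(30)²/4 = 706.86 mm². φR_n = 0.75 × 469 × 706.86 × 6 × 1 = 1491.8 kN.
Bearing (12 mm plate, F_u = 450 MPa): end bolts L_c = 52 − 33/2 = 35.5, R_n = min(1.2×35.5×12×450, 2.4×30×12×450) = 230.04 kN/bolt; interior L_c = 112 − 33 = 79, R_n = 388.8 kN/bolt. φR_n = 0.75 × (2×230.04 + 4×388.8) = 1511.5 kN.
Block shear: shear path 2×[52+2×112] = 2×276 mm, A_gv = 6624, A_nv = 2×(276 − 2.5×35)×12 = 4524 mm²; tension across gage: (99 − 1×35)×12 = 768 mm². R_n = min(0.6×450×4524, 0.6×345×6624) + 1.0×450×768 = min(1221.5, 1371.2) + 345.6 = 1567.1 kN. φR_n = 0.75 × 1567.1 = 1175.3 kN.
Tension yield (gross): A_g = 276×12 = 3312 mm². φR_n = 0.90 × 345 × 3312 = 1028.4 kN.
Governing: min(1491.8, 1511.5, 1175.3, 1028.4) = 1028.4 kN → gross-section yield.

1028.4 kN (gross-section yield governs)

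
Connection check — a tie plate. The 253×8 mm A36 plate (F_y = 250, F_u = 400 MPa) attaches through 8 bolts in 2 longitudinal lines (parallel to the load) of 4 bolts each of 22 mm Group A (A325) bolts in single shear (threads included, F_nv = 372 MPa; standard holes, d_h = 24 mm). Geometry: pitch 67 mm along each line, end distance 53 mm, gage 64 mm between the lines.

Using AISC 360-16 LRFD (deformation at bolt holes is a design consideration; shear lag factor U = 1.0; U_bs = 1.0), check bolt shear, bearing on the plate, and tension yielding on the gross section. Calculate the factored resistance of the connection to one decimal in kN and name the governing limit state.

Bolt shear: A_b = π(22)²/4 = 380.13 mm². φR_n = 0.75 × 372 × 380.13 × 8 × 1 = 848.5 kN.
Bearing (8 mm plate, F_u = 400 MPa): end bolts L_c = 53 − 24/2 = 41, R_n = min(1.2×41×8×400, 2.4×22×8×400) = 157.44 kN/bolt; interior L_c = 67 − 24 = 43, R_n = 165.12 kN/bolt. φR_n = 0.75 × (2×157.44 + 6×165.12) = 979.2 kN.
Tension yield (gross): A_g = 253×8 = 2024 mm². φR_n = 0.90 × 250 × 2024 = 455.4 kN.
Governing: min(848.5, 979.2, 455.4) = 455.4 kN → gross-section yield.

455.4 kN (gross-section yield governs)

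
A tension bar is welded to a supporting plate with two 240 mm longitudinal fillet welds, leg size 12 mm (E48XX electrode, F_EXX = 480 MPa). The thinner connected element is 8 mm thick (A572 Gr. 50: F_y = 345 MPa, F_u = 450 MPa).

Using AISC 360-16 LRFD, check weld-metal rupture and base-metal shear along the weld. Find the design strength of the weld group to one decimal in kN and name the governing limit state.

777.6 kN (base-metal shear governs)

Weld metal: throat = 0.707×12 = 8.484 mm, L = 2×240 = 480 mm. φR_n = 0.75 × 0.6 × 480 × 8.484 × 480 = 879.6 kN.
Base metal shear (8 mm plate): yield φR_n = 1.0×0.6×345×8×480 = 794.9 kN; rupture φR_n = 0.75×0.6×450×8×480 = 777.6 kN; take 777.6 kN (rupture).
Governing: min(879.6, 777.6) = 777.6 kN → base-metal shear.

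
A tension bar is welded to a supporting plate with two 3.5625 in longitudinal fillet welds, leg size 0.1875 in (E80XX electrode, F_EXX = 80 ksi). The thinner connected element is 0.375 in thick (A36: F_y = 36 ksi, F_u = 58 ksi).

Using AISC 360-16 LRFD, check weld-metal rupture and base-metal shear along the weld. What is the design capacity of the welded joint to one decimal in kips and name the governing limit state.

Weld metal: throat = 0.707×0.1875 = 0.13256 in, L = 2×3.5625 = 7.125 in. φR_n = 0.75 × 0.6 × 80 × 0.13256 × 7.125 = 34.0 kips.
Base metal shear (0.375 in plate): yield φR_n = 1.0×0.6×36×0.375×7.125 = 57.7 kips; rupture φR_n = 0.75×0.6×58×0.375×7.125 = 69.7 kips; take 57.7 kips (yield).
Governing: min(34.0, 57.7) = 34.0 kips → weld metal.

34.0 kips (weld metal governs)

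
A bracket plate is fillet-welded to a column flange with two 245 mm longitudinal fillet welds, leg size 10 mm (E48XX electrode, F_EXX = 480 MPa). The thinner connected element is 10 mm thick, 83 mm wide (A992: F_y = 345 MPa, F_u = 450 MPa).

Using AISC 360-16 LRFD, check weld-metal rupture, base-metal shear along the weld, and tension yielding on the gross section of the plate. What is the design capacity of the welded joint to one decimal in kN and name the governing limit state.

Weld metal: throat = 0.707×10 = 7.07 mm, L = 2×245 = 490 mm. φR_n = 0.75 × 0.6 × 480 × 7.07 × 490 = 748.3 kN.
Base metal shear (10 mm plate): yield φR_n = 1.0×0.6×345×10×490 = 1014.3 kN; rupture φR_n = 0.75×0.6×450×10×490 = 992.3 kN; take 992.3 kN (rupture).
Tension yield (gross): A_g = 83×10 = 830 mm². φR_n = 0.90 × 345 × 830 = 257.7 kN.
Governing: min(748.3, 992.3, 257.7) = 257.7 kN → gross-section yield.

257.7 kN (gross-section yield governs)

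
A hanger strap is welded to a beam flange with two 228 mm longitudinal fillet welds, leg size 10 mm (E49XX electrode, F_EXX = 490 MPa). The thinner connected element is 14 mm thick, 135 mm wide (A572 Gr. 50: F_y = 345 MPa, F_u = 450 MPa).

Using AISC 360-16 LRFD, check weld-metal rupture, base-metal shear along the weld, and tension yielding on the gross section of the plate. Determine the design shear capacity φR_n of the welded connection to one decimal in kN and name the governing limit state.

Weld metal: throat = 0.707×10 = 7.07 mm, L = 2×228 = 456 mm. φR_n = 0.75 × 0.6 × 490 × 7.07 × 456 = 710.9 kN.
Base metal shear (14 mm plate): yield φR_n = 1.0×0.6×345×14×456 = 1321.5 kN; rupture φR_n = 0.75×0.6×450×14×456 = 1292.8 kN; take 1292.8 kN (rupture).
Tension yield (gross): A_g = 135×14 = 1890 mm². φR_n = 0.90 × 345 × 1890 = 586.8 kN.
Governing: min(710.9, 1292.8, 586.8) = 586.8 kN → gross-section yield.

586.8 kN (gross-section yield governs)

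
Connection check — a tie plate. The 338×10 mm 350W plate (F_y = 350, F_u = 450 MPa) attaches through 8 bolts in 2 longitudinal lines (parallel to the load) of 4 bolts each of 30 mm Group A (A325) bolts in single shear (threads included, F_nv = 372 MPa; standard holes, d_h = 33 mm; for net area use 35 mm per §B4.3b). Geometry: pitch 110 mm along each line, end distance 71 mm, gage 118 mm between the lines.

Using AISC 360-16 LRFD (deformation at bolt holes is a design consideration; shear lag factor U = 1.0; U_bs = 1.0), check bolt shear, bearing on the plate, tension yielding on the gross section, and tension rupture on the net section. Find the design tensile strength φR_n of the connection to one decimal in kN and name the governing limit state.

Bolt shear: A_b = π(30)²/4 = 706.86 mm². φR_n = 0.75 × 372 × 706.86 × 8 × 1 = 1577.7 kN.
Bearing (10 mm plate, F_u = 450 MPa): end bolts L_c = 71 − 33/2 = 54.5, R_n = min(1.2×54.5×10×450, 2.4×30×10×450) = 294.3 kN/bolt; interior L_c = 110 − 33 = 77, R_n = 324 kN/bolt. φR_n = 0.75 × (2×294.3 + 6×324) = 1899.5 kN.
Tension yield (gross): A_g = 338×10 = 3380 mm². φR_n = 0.90 × 350 × 3380 = 1064.7 kN.
Tension rupture (net): A_n = (338 − 2×35)×10 = 2680 mm² (U = 1.0, A_e = A_n). φR_n = 0.75 × 450 × 2680 = 904.5 kN.
Governing: min(1577.7, 1899.5, 1064.7, 904.5) = 904.5 kN → net-section rupture.

904.5 kN (net-section rupture governs)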